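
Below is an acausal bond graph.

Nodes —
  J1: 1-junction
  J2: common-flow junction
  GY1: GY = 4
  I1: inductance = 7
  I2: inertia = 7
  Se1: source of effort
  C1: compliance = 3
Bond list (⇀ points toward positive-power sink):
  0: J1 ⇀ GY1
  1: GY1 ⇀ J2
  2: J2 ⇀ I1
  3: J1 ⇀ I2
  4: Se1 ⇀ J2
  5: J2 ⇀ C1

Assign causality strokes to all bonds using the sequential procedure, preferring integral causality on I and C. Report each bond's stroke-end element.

bond 0 stroke→J1
bond 1 stroke→J2
bond 2 stroke→I1
bond 3 stroke→I2
bond 4 stroke→J2
bond 5 stroke→J2

b4 stroke at J2  (Se1 fixes effort; stroke away)
b2 stroke at I1  (I1 outputs flow p/I1)
b1 stroke at J2  (J2 flow already set via bond 2)
b5 stroke at J2  (J2 flow already set via bond 2)
b0 stroke at J1  (GY GY1: same side as bond 1)
b3 stroke at I2  (only one flow-in slot at J1)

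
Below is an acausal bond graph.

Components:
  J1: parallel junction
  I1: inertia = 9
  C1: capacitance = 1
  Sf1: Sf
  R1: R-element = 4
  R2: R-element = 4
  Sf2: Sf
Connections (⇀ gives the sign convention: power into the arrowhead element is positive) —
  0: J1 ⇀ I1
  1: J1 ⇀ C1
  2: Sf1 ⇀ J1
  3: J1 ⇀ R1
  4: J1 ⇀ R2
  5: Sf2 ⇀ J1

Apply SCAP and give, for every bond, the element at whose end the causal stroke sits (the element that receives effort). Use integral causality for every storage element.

β2 →Sf1  (source Sf1 imposes f)
β5 →Sf2  (Sf2 (Sf) sets flow on bond)
β0 →I1  (I1 integral (f out))
β1 →J1  (C1 integral (e out))
β3 →R1  (0-jn J1 has e-setter on 1)
β4 →R2  (common-e at J1 fixed by 1)

b0 →I1
b1 →J1
b2 →Sf1
b3 →R1
b4 →R2
b5 →Sf2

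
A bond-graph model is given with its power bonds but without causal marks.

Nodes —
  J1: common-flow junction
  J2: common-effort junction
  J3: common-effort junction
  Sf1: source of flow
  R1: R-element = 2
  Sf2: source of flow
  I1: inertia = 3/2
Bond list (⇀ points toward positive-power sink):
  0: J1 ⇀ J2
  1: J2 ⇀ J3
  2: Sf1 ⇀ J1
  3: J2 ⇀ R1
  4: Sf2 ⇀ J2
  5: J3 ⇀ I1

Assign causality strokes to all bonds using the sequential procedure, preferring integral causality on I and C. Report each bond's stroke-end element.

b0 stroke at J1
b1 stroke at J3
b2 stroke at Sf1
b3 stroke at J2
b4 stroke at Sf2
b5 stroke at I1

β2 |Sf1  (Sf1 fixes flow; stroke at Sf1)
β4 |Sf2  (Sf2 fixes flow; stroke at Sf2)
β0 |J1  (J1: bond 2 brought flow, rest push out)
β5 |I1  (I1: I, integral causality)
β1 |J3  (only one effort-in slot at J3)
β3 |J2  (J2: last free bond brings effort in)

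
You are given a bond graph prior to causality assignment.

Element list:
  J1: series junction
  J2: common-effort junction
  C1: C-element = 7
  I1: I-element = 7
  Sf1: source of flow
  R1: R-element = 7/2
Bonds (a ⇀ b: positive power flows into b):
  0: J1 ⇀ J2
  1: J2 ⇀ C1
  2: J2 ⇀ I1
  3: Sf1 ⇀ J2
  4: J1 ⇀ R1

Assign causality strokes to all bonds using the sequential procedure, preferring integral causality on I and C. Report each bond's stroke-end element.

β3 stroke at Sf1  (Sf1 fixes flow; stroke at Sf1)
β1 stroke at J2  (C1 outputs effort q/C1)
β0 stroke at J1  (J2 effort already set via bond 1)
β2 stroke at I1  (J2: bond 1 brought effort, rest push out)
β4 stroke at R1  (J1: last free bond brings flow in)

b0 stroke at J1
b1 stroke at J2
b2 stroke at I1
b3 stroke at Sf1
b4 stroke at R1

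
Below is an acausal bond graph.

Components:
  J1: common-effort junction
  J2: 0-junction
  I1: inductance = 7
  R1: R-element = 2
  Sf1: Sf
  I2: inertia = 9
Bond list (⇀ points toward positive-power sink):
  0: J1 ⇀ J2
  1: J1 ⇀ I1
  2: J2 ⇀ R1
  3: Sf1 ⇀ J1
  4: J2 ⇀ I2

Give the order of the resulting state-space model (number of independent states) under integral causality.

2  (I1, I2 all integral)

b3 →Sf1  (source Sf1 imposes f)
b1 →I1  (prefer integral on I1)
b0 →J1  (J1: last free bond brings effort in)
b4 →I2  (I2 outputs flow p/I2)
b2 →J2  (closing 0-jn rule on J2)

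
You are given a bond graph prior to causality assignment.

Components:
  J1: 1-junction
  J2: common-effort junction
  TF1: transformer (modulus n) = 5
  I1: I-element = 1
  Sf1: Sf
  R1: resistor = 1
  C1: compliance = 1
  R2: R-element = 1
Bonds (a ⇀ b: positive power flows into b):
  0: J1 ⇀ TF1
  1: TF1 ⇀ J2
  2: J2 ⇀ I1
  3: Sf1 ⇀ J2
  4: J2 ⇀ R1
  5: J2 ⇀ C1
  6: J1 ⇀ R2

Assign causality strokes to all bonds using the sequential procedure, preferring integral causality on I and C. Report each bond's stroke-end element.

#3 stroke→Sf1  (source Sf1 imposes f)
#2 stroke→I1  (I1: I, integral causality)
#5 stroke→J2  (C1 outputs effort q/C1)
#1 stroke→TF1  (J2: bond 5 brought effort, rest push out)
#4 stroke→R1  (0-jn J2 has e-setter on 5)
#0 stroke→J1  (TF TF1: opposite of bond 1)
#6 stroke→R2  (J1: last free bond brings flow in)

bond 0 |J1
bond 1 |TF1
bond 2 |I1
bond 3 |Sf1
bond 4 |R1
bond 5 |J2
bond 6 |R2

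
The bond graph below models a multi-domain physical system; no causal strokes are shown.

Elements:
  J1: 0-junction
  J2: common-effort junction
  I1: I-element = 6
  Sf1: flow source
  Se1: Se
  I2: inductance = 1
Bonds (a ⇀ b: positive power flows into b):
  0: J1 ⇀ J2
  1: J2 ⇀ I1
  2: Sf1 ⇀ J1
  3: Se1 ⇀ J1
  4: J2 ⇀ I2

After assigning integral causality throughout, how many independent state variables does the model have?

2  (I1, I2 all integral)

b2 stroke at Sf1  (source Sf1 imposes f)
b3 stroke at J1  (Se1 fixes effort; stroke away)
b0 stroke at J2  (J1 effort already set via bond 3)
b1 stroke at I1  (J2: bond 0 brought effort, rest push out)
b4 stroke at I2  (J2: bond 0 brought effort, rest push out)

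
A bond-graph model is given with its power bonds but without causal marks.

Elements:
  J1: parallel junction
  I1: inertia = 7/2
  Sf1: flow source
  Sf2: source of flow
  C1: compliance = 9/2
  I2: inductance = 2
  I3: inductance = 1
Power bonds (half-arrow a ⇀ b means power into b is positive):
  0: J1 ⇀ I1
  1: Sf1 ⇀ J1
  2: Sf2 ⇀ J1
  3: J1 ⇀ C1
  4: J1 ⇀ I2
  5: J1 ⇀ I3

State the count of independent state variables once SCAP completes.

bond 1 stroke at Sf1  (Sf1: flow source, stroke at near end)
bond 2 stroke at Sf2  (Sf2 (Sf) sets flow on bond)
bond 0 stroke at I1  (I1: I, integral causality)
bond 3 stroke at J1  (C1: C, integral causality)
bond 4 stroke at I2  (J1 effort already set via bond 3)
bond 5 stroke at I3  (common-e at J1 fixed by 3)

4  (C1, I1, I2, I3 all integral)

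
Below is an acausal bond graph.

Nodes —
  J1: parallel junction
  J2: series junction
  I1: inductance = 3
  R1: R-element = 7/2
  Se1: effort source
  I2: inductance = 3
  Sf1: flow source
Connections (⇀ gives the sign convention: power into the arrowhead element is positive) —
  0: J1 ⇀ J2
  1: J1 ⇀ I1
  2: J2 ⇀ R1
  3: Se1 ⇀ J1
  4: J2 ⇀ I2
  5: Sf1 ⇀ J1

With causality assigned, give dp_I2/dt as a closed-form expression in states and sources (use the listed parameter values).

dp_I2/dt = E_Se1 - 7*p_I2/6

#3 →J1  (Se1: effort source, stroke at far end)
#5 →Sf1  (Sf1 fixes flow; stroke at Sf1)
#0 →J2  (common-e at J1 fixed by 3)
#1 →I1  (common-e at J1 fixed by 3)
#4 →I2  (I2: I, integral causality)
#2 →J2  (J2: bond 4 brought flow, rest push out)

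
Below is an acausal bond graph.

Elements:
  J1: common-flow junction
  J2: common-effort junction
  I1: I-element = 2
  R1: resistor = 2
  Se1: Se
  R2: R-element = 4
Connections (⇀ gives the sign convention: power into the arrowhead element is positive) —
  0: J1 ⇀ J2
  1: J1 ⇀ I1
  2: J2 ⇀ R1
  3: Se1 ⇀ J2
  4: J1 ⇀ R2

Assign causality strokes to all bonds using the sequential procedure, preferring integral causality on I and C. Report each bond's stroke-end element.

β0 →J1
β1 →I1
β2 →R1
β3 →J2
β4 →J1

#3 |J2  (Se1 fixes effort; stroke away)
#0 |J1  (0-jn J2 has e-setter on 3)
#2 |R1  (0-jn J2 has e-setter on 3)
#1 |I1  (prefer integral on I1)
#4 |J1  (common-f at J1 fixed by 1)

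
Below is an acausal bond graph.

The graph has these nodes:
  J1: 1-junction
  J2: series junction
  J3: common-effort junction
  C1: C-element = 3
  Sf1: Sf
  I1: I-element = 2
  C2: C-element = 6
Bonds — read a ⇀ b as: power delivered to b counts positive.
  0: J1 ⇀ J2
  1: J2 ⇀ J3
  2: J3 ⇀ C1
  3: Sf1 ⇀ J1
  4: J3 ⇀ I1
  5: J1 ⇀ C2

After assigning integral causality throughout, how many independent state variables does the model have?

bond 3 stroke at Sf1  (source Sf1 imposes f)
bond 0 stroke at J1  (1-jn J1 has f-setter on 3)
bond 5 stroke at J1  (common-f at J1 fixed by 3)
bond 1 stroke at J2  (common-f at J2 fixed by 0)
bond 2 stroke at J3  (C1: C, integral causality)
bond 4 stroke at I1  (common-e at J3 fixed by 2)

3  (C1, C2, I1 all integral)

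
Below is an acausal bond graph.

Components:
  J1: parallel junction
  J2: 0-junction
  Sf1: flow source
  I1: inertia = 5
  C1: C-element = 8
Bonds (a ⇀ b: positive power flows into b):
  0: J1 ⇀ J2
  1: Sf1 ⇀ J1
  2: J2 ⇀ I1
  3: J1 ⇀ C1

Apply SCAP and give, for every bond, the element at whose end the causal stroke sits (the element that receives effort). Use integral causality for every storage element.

#0 |J2
#1 |Sf1
#2 |I1
#3 |J1

bond 1 stroke→Sf1  (Sf1: flow source, stroke at near end)
bond 2 stroke→I1  (I1 integral (f out))
bond 0 stroke→J2  (closing 0-jn rule on J2)
bond 3 stroke→J1  (closing 0-jn rule on J1)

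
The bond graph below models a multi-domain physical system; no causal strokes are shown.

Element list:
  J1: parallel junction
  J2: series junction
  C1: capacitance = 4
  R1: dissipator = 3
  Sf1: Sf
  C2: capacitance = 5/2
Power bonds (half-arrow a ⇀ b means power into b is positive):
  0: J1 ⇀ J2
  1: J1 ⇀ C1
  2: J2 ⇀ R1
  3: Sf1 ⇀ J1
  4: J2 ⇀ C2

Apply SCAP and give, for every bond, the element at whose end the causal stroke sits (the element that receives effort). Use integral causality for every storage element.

β0 →J2
β1 →J1
β2 →R1
β3 →Sf1
β4 →J2

bond 3 stroke→Sf1  (Sf1: flow source, stroke at near end)
bond 1 stroke→J1  (C1 integral (e out))
bond 0 stroke→J2  (J1 effort already set via bond 1)
bond 4 stroke→J2  (prefer integral on C2)
bond 2 stroke→R1  (only one flow-in slot at J2)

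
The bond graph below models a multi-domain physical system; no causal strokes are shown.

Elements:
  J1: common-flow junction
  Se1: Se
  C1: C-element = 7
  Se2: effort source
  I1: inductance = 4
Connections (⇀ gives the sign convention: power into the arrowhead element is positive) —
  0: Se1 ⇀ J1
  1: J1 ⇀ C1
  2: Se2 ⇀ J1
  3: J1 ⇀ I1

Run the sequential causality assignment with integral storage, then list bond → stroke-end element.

b0 stroke at J1
b1 stroke at J1
b2 stroke at J1
b3 stroke at I1

#0 →J1  (source Se1 imposes e)
#2 →J1  (Se2 (Se) sets effort on bond)
#1 →J1  (prefer integral on C1)
#3 →I1  (closing 1-jn rule on J1)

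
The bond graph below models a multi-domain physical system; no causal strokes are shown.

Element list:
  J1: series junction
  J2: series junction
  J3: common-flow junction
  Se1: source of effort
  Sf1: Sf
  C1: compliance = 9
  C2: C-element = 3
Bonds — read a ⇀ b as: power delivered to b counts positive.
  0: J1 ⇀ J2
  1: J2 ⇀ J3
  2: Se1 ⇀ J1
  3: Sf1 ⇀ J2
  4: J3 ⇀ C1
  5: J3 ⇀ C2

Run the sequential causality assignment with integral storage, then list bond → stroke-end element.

bond 0 stroke at J2
bond 1 stroke at J2
bond 2 stroke at J1
bond 3 stroke at Sf1
bond 4 stroke at J3
bond 5 stroke at J3

#2 stroke at J1  (Se1 (Se) sets effort on bond)
#3 stroke at Sf1  (Sf1 (Sf) sets flow on bond)
#0 stroke at J2  (J1 needs exactly one f-in)
#1 stroke at J2  (J2: bond 3 brought flow, rest push out)
#4 stroke at J3  (common-f at J3 fixed by 1)
#5 stroke at J3  (J3: bond 1 brought flow, rest push out)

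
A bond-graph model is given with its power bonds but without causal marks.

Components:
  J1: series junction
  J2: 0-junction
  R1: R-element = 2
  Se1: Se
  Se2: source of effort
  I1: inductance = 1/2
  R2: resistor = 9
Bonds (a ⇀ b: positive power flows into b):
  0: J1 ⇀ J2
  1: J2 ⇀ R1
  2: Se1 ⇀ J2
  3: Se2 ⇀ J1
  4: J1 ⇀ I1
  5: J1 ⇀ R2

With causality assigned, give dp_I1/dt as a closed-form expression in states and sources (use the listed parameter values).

bond 2 stroke→J2  (Se1 (Se) sets effort on bond)
bond 3 stroke→J1  (Se2 (Se) sets effort on bond)
bond 0 stroke→J1  (J2: bond 2 brought effort, rest push out)
bond 1 stroke→R1  (J2: bond 2 brought effort, rest push out)
bond 4 stroke→I1  (I1 outputs flow p/I1)
bond 5 stroke→J1  (J1: bond 4 brought flow, rest push out)

dp_I1/dt = -E_Se1 + E_Se2 - 18*p_I1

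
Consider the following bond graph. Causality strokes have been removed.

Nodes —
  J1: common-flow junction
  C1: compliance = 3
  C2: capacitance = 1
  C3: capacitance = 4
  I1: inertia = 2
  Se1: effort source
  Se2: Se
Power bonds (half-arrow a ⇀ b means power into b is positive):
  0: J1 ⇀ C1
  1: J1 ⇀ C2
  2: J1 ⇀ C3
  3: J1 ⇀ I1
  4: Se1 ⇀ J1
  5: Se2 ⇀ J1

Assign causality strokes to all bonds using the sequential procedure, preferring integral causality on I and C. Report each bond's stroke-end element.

β0 →J1
β1 →J1
β2 →J1
β3 →I1
β4 →J1
β5 →J1

bond 4 →J1  (Se1 (Se) sets effort on bond)
bond 5 →J1  (Se2 (Se) sets effort on bond)
bond 0 →J1  (C1 outputs effort q/C1)
bond 1 →J1  (C2 integral (e out))
bond 2 →J1  (C3 integral (e out))
bond 3 →I1  (closing 1-jn rule on J1)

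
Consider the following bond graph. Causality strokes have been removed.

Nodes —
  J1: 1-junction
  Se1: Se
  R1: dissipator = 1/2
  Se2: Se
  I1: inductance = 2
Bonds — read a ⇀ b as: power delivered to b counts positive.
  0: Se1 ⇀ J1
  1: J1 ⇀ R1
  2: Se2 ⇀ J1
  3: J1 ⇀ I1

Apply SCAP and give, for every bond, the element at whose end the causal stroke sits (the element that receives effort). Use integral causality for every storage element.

β0 →J1  (source Se1 imposes e)
β2 →J1  (Se2: effort source, stroke at far end)
β3 →I1  (prefer integral on I1)
β1 →J1  (J1 flow already set via bond 3)

β0 stroke at J1
β1 stroke at J1
β2 stroke at J1
β3 stroke at I1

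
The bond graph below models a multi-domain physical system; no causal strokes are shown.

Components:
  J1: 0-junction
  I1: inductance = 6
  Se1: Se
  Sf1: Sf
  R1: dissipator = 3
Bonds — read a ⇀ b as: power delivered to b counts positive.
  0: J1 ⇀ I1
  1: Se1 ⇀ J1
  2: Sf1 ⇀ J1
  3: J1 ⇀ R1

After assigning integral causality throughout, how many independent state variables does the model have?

bond 1 stroke→J1  (Se1 (Se) sets effort on bond)
bond 2 stroke→Sf1  (Sf1: flow source, stroke at near end)
bond 0 stroke→I1  (common-e at J1 fixed by 1)
bond 3 stroke→R1  (common-e at J1 fixed by 1)

1  (I1 all integral)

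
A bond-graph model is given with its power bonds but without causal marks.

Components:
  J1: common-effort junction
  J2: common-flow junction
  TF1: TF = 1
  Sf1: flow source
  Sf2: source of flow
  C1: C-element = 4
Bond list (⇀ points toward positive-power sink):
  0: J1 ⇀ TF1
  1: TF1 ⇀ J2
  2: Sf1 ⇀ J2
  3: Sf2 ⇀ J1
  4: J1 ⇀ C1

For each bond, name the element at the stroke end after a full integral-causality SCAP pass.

b2 |Sf1  (source Sf1 imposes f)
b3 |Sf2  (Sf2: flow source, stroke at near end)
b1 |J2  (J2 flow already set via bond 2)
b0 |TF1  (TF1 one-in-one-out from 1)
b4 |J1  (J1 needs exactly one e-in)

#0 stroke at TF1
#1 stroke at J2
#2 stroke at Sf1
#3 stroke at Sf2
#4 stroke at J1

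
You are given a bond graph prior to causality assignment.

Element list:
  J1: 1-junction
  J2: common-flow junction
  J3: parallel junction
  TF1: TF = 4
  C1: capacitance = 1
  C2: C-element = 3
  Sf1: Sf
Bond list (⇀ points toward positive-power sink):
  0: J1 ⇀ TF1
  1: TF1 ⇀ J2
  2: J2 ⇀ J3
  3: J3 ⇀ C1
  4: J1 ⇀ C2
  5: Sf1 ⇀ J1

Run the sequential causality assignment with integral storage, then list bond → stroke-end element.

b0 →J1
b1 →TF1
b2 →J2
b3 →J3
b4 →J1
b5 →Sf1

#5 stroke at Sf1  (Sf1: flow source, stroke at near end)
#0 stroke at J1  (J1: bond 5 brought flow, rest push out)
#4 stroke at J1  (common-f at J1 fixed by 5)
#1 stroke at TF1  (TF1: transformer flips bond 0)
#2 stroke at J2  (J2: bond 1 brought flow, rest push out)
#3 stroke at J3  (closing 0-jn rule on J3)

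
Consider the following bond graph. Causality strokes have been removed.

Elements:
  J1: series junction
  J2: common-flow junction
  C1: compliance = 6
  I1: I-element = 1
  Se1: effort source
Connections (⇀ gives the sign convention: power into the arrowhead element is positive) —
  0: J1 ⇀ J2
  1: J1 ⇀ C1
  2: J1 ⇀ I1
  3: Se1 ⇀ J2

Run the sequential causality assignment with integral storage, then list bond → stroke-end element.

β0 stroke at J1
β1 stroke at J1
β2 stroke at I1
β3 stroke at J2

bond 3 stroke→J2  (source Se1 imposes e)
bond 0 stroke→J1  (J2: last free bond brings flow in)
bond 1 stroke→J1  (C1 integral (e out))
bond 2 stroke→I1  (only one flow-in slot at J1)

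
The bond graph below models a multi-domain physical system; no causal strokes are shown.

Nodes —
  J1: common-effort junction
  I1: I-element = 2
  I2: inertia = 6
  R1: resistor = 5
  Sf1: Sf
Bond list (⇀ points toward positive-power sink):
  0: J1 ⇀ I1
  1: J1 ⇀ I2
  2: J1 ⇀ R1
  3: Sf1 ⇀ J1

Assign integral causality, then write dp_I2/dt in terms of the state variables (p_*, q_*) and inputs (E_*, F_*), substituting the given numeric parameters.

dp_I2/dt = 5*F_Sf1 - 5*p_I1/2 - 5*p_I2/6

β3 stroke at Sf1  (source Sf1 imposes f)
β0 stroke at I1  (I1 outputs flow p/I1)
β1 stroke at I2  (I2 integral (f out))
β2 stroke at J1  (only one effort-in slot at J1)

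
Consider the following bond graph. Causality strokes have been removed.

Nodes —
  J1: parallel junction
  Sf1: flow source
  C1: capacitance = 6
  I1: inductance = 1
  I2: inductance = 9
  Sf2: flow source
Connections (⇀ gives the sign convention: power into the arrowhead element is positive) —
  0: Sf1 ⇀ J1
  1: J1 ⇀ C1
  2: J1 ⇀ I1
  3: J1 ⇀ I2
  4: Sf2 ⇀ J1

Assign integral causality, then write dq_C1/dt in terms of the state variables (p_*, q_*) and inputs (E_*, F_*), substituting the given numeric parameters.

β0 →Sf1  (source Sf1 imposes f)
β4 →Sf2  (source Sf2 imposes f)
β1 →J1  (prefer integral on C1)
β2 →I1  (J1: bond 1 brought effort, rest push out)
β3 →I2  (J1 effort already set via bond 1)

dq_C1/dt = F_Sf1 + F_Sf2 - p_I1 - p_I2/9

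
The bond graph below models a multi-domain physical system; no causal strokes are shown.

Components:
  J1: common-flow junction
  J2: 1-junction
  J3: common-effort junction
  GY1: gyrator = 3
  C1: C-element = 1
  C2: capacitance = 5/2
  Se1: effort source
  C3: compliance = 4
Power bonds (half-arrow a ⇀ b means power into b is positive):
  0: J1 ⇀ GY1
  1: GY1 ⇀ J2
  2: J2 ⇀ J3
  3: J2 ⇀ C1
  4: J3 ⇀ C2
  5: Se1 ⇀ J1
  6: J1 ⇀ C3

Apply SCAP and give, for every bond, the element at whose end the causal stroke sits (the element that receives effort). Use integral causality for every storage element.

b0 |GY1
b1 |GY1
b2 |J2
b3 |J2
b4 |J3
b5 |J1
b6 |J1

β5 stroke→J1  (source Se1 imposes e)
β3 stroke→J2  (C1: C, integral causality)
β4 stroke→J3  (C2 outputs effort q/C2)
β2 stroke→J2  (common-e at J3 fixed by 4)
β1 stroke→GY1  (closing 1-jn rule on J2)
β0 stroke→GY1  (GY1: gyrator matches bond 1)
β6 stroke→J1  (1-jn J1 has f-setter on 0)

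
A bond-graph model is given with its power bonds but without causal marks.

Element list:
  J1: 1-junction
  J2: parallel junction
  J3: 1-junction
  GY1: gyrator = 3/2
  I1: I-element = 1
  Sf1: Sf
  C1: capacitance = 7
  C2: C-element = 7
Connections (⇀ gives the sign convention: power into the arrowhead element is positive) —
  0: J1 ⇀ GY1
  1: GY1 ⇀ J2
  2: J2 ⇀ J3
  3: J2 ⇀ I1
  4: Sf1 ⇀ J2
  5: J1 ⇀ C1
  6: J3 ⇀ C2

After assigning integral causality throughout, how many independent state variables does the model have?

β4 stroke at Sf1  (Sf1 fixes flow; stroke at Sf1)
β3 stroke at I1  (I1 integral (f out))
β5 stroke at J1  (C1 integral (e out))
β0 stroke at GY1  (closing 1-jn rule on J1)
β1 stroke at GY1  (GY1 both-in/both-out from 0)
β2 stroke at J2  (J2 needs exactly one e-in)
β6 stroke at J3  (J3: bond 2 brought flow, rest push out)

3  (C1, C2, I1 all integral)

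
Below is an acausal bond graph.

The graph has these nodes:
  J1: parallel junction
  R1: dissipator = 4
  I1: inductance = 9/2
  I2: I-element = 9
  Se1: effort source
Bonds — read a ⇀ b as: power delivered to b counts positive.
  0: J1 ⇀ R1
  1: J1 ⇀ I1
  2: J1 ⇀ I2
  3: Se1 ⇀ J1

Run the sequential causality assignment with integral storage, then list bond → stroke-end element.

bond 0 →R1
bond 1 →I1
bond 2 →I2
bond 3 →J1

bond 3 stroke→J1  (Se1 (Se) sets effort on bond)
bond 0 stroke→R1  (J1: bond 3 brought effort, rest push out)
bond 1 stroke→I1  (0-jn J1 has e-setter on 3)
bond 2 stroke→I2  (J1 effort already set via bond 3)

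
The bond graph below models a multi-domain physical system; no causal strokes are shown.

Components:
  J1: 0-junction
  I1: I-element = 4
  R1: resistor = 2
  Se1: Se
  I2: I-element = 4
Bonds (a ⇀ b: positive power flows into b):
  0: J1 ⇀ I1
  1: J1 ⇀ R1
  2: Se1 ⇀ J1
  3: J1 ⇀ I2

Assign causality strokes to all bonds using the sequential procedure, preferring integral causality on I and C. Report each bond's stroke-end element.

β0 stroke→I1
β1 stroke→R1
β2 stroke→J1
β3 stroke→I2

bond 2 stroke→J1  (Se1: effort source, stroke at far end)
bond 0 stroke→I1  (J1: bond 2 brought effort, rest push out)
bond 1 stroke→R1  (J1 effort already set via bond 2)
bond 3 stroke→I2  (J1: bond 2 brought effort, rest push out)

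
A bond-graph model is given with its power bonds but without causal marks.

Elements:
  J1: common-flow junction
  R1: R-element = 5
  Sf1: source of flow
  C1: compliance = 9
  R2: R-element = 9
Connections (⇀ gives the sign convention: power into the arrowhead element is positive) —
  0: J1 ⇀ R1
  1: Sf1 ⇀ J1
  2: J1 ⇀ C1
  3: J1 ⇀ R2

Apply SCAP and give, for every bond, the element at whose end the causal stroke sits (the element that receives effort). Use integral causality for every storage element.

bond 1 →Sf1  (source Sf1 imposes f)
bond 0 →J1  (J1 flow already set via bond 1)
bond 2 →J1  (J1: bond 1 brought flow, rest push out)
bond 3 →J1  (J1 flow already set via bond 1)

β0 stroke→J1
β1 stroke→Sf1
β2 stroke→J1
β3 stroke→J1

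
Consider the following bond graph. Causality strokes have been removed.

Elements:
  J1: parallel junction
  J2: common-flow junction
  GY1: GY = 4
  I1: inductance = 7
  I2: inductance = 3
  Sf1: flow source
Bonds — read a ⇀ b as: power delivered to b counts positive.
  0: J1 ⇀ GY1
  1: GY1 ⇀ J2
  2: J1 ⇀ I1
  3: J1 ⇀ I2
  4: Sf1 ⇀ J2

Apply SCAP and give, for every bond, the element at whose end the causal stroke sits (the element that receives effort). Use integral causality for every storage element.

b0 stroke→J1
b1 stroke→J2
b2 stroke→I1
b3 stroke→I2
b4 stroke→Sf1

b4 stroke→Sf1  (Sf1 (Sf) sets flow on bond)
b1 stroke→J2  (1-jn J2 has f-setter on 4)
b0 stroke→J1  (GY GY1: same side as bond 1)
b2 stroke→I1  (J1: bond 0 brought effort, rest push out)
b3 stroke→I2  (J1: bond 0 brought effort, rest push out)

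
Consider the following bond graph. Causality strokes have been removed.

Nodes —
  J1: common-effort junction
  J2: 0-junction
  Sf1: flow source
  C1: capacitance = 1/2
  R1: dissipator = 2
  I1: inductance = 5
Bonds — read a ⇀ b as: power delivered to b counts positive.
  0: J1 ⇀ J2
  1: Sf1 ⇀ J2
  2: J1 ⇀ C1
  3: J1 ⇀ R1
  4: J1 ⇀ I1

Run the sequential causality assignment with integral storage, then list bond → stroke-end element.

bond 0 →J2
bond 1 →Sf1
bond 2 →J1
bond 3 →R1
bond 4 →I1

#1 stroke at Sf1  (Sf1: flow source, stroke at near end)
#0 stroke at J2  (J2 needs exactly one e-in)
#2 stroke at J1  (prefer integral on C1)
#3 stroke at R1  (J1 effort already set via bond 2)
#4 stroke at I1  (J1: bond 2 brought effort, rest push out)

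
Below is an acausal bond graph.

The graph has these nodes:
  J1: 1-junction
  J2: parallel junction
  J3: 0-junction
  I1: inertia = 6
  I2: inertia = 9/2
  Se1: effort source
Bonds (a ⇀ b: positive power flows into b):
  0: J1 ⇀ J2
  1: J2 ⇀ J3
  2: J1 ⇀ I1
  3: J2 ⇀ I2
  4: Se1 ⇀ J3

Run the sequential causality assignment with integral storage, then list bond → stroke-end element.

β0 →J1
β1 →J2
β2 →I1
β3 →I2
β4 →J3

b4 stroke at J3  (Se1 fixes effort; stroke away)
b1 stroke at J2  (J3 effort already set via bond 4)
b0 stroke at J1  (J2 effort already set via bond 1)
b3 stroke at I2  (common-e at J2 fixed by 1)
b2 stroke at I1  (closing 1-jn rule on J1)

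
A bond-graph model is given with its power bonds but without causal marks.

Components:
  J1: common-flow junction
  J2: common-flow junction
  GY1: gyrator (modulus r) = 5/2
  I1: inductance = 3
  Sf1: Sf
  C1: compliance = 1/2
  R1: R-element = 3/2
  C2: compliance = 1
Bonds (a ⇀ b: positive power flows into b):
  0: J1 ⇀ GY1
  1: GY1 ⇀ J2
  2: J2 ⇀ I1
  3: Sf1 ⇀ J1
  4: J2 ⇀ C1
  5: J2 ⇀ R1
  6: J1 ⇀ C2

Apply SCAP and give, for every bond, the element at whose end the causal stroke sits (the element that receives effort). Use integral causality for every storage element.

#3 →Sf1  (source Sf1 imposes f)
#0 →J1  (common-f at J1 fixed by 3)
#6 →J1  (J1: bond 3 brought flow, rest push out)
#1 →J2  (GY GY1: same side as bond 0)
#2 →I1  (I1 outputs flow p/I1)
#4 →J2  (J2: bond 2 brought flow, rest push out)
#5 →J2  (J2 flow already set via bond 2)

b0 |J1
b1 |J2
b2 |I1
b3 |Sf1
b4 |J2
b5 |J2
b6 |J1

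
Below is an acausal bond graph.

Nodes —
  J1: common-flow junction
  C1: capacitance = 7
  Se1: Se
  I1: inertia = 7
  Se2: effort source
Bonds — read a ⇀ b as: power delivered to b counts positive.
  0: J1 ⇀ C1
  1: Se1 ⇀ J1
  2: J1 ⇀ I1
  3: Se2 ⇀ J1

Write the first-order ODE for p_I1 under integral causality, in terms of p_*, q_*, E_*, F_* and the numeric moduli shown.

β1 →J1  (Se1: effort source, stroke at far end)
β3 →J1  (Se2: effort source, stroke at far end)
β0 →J1  (prefer integral on C1)
β2 →I1  (J1 needs exactly one f-in)

dp_I1/dt = E_Se1 + E_Se2 - q_C1/7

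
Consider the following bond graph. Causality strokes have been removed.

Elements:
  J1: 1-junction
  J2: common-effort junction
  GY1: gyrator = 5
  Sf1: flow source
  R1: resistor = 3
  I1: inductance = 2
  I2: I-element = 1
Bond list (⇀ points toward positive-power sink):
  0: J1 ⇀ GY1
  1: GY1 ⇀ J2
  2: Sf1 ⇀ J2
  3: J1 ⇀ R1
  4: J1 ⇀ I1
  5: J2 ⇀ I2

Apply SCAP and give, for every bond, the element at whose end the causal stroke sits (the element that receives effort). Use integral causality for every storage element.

bond 0 stroke at J1
bond 1 stroke at J2
bond 2 stroke at Sf1
bond 3 stroke at J1
bond 4 stroke at I1
bond 5 stroke at I2

b2 stroke at Sf1  (source Sf1 imposes f)
b4 stroke at I1  (I1 integral (f out))
b0 stroke at J1  (common-f at J1 fixed by 4)
b3 stroke at J1  (common-f at J1 fixed by 4)
b1 stroke at J2  (through GY1, causality inverts; strokes same side of GY1)
b5 stroke at I2  (J2: bond 1 brought effort, rest push out)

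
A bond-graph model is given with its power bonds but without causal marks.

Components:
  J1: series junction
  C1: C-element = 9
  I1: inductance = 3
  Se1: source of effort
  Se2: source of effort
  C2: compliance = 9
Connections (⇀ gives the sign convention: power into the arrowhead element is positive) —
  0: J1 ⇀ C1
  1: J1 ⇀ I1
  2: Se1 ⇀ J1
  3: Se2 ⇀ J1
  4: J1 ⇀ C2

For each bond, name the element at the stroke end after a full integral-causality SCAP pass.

bond 2 stroke→J1  (Se1: effort source, stroke at far end)
bond 3 stroke→J1  (Se2 (Se) sets effort on bond)
bond 0 stroke→J1  (C1 integral (e out))
bond 1 stroke→I1  (I1 integral (f out))
bond 4 stroke→J1  (J1: bond 1 brought flow, rest push out)

b0 |J1
b1 |I1
b2 |J1
b3 |J1
b4 |J1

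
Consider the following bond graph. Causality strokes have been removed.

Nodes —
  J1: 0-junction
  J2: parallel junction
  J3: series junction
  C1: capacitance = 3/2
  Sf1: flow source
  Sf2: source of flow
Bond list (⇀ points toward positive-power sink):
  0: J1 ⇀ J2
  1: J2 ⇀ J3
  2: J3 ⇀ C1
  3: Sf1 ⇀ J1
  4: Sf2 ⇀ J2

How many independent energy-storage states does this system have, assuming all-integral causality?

β3 →Sf1  (Sf1 (Sf) sets flow on bond)
β4 →Sf2  (source Sf2 imposes f)
β0 →J1  (J1: last free bond brings effort in)
β1 →J2  (closing 0-jn rule on J2)
β2 →J3  (J3 flow already set via bond 1)

1  (C1 all integral)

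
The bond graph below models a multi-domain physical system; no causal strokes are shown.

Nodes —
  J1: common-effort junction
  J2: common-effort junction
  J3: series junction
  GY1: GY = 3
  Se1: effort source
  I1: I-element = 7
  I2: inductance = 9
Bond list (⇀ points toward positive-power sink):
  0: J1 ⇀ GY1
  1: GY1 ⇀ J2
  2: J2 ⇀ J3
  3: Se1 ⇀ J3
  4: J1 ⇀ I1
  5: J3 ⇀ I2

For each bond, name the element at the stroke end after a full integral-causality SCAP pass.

β3 →J3  (source Se1 imposes e)
β4 →I1  (I1 integral (f out))
β0 →J1  (J1: last free bond brings effort in)
β1 →J2  (GY1 both-in/both-out from 0)
β2 →J3  (J2: bond 1 brought effort, rest push out)
β5 →I2  (only one flow-in slot at J3)

b0 |J1
b1 |J2
b2 |J3
b3 |J3
b4 |I1
b5 |I2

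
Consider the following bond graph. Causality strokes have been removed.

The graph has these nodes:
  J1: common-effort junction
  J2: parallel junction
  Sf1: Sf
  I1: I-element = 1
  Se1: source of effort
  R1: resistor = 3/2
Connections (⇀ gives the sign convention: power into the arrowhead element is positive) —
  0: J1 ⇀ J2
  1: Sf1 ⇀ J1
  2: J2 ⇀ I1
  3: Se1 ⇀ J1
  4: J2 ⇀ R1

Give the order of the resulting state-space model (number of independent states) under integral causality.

bond 1 |Sf1  (Sf1 fixes flow; stroke at Sf1)
bond 3 |J1  (Se1: effort source, stroke at far end)
bond 0 |J2  (0-jn J1 has e-setter on 3)
bond 2 |I1  (0-jn J2 has e-setter on 0)
bond 4 |R1  (common-e at J2 fixed by 0)

1  (I1 all integral)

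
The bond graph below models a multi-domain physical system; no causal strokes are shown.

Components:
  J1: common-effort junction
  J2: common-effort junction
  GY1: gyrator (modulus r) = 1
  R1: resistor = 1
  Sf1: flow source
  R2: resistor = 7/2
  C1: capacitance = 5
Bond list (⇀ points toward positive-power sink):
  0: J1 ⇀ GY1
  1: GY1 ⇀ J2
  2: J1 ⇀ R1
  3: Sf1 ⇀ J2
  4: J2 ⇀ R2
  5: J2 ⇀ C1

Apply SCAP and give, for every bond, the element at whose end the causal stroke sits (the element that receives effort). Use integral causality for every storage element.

#0 stroke→GY1
#1 stroke→GY1
#2 stroke→J1
#3 stroke→Sf1
#4 stroke→R2
#5 stroke→J2

b3 stroke→Sf1  (source Sf1 imposes f)
b5 stroke→J2  (C1 outputs effort q/C1)
b1 stroke→GY1  (J2 effort already set via bond 5)
b4 stroke→R2  (common-e at J2 fixed by 5)
b0 stroke→GY1  (GY1: gyrator matches bond 1)
b2 stroke→J1  (only one effort-in slot at J1)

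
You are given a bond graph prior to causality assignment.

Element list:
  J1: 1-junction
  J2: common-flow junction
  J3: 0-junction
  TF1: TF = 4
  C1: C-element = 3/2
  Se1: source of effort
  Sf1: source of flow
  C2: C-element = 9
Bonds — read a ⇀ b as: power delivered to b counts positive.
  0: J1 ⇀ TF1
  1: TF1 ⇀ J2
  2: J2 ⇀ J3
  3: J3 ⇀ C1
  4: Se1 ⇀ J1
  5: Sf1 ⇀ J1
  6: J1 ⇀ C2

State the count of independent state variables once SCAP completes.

2  (C1, C2 all integral)

b4 |J1  (source Se1 imposes e)
b5 |Sf1  (Sf1 fixes flow; stroke at Sf1)
b0 |J1  (common-f at J1 fixed by 5)
b6 |J1  (common-f at J1 fixed by 5)
b1 |TF1  (TF1 one-in-one-out from 0)
b2 |J2  (1-jn J2 has f-setter on 1)
b3 |J3  (only one effort-in slot at J3)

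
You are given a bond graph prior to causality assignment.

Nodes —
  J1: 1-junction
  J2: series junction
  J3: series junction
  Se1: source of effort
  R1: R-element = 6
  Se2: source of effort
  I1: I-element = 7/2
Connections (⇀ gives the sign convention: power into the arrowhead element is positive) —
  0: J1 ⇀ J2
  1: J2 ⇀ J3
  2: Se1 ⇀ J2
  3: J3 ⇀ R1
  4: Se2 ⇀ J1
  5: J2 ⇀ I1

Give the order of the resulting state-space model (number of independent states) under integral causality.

1  (I1 all integral)

b2 →J2  (Se1: effort source, stroke at far end)
b4 →J1  (Se2: effort source, stroke at far end)
b0 →J2  (J1: last free bond brings flow in)
b5 →I1  (I1 integral (f out))
b1 →J2  (J2 flow already set via bond 5)
b3 →J3  (1-jn J3 has f-setter on 1)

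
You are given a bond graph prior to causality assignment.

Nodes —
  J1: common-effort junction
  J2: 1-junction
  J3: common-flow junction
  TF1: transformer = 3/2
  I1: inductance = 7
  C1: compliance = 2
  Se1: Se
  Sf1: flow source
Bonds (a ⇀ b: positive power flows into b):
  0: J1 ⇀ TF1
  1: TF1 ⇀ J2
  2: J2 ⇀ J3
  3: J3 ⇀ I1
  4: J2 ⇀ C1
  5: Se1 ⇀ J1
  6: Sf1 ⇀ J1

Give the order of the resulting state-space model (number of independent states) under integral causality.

β5 |J1  (Se1 (Se) sets effort on bond)
β6 |Sf1  (Sf1 (Sf) sets flow on bond)
β0 |TF1  (J1: bond 5 brought effort, rest push out)
β1 |J2  (TF1 one-in-one-out from 0)
β3 |I1  (I1 integral (f out))
β2 |J3  (common-f at J3 fixed by 3)
β4 |J2  (common-f at J2 fixed by 2)

2  (C1, I1 all integral)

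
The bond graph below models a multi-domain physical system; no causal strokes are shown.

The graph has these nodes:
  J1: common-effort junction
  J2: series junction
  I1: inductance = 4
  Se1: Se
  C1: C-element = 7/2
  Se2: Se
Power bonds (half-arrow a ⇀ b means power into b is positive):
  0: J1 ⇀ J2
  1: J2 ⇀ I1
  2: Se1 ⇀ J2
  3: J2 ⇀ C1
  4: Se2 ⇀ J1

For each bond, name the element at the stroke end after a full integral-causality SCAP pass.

b0 stroke→J2
b1 stroke→I1
b2 stroke→J2
b3 stroke→J2
b4 stroke→J1

bond 2 stroke→J2  (Se1: effort source, stroke at far end)
bond 4 stroke→J1  (Se2 (Se) sets effort on bond)
bond 0 stroke→J2  (J1 effort already set via bond 4)
bond 1 stroke→I1  (prefer integral on I1)
bond 3 stroke→J2  (common-f at J2 fixed by 1)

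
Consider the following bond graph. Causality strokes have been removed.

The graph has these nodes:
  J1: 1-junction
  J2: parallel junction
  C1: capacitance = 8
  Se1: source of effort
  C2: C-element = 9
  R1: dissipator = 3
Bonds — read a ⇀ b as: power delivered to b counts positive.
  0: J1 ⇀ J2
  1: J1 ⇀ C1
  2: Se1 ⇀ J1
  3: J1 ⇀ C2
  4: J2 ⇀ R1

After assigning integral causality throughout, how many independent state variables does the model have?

2  (C1, C2 all integral)

bond 2 stroke at J1  (Se1: effort source, stroke at far end)
bond 1 stroke at J1  (C1 outputs effort q/C1)
bond 3 stroke at J1  (C2 integral (e out))
bond 0 stroke at J2  (closing 1-jn rule on J1)
bond 4 stroke at R1  (common-e at J2 fixed by 0)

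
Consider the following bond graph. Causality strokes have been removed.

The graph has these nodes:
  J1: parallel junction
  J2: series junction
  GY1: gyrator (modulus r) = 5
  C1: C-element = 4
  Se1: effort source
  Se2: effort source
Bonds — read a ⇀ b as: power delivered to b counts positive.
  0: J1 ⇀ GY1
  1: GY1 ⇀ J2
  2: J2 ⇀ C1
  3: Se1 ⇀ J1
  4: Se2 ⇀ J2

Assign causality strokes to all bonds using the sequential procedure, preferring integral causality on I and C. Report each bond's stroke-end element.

β0 stroke at GY1
β1 stroke at GY1
β2 stroke at J2
β3 stroke at J1
β4 stroke at J2

b3 |J1  (Se1 fixes effort; stroke away)
b4 |J2  (Se2: effort source, stroke at far end)
b0 |GY1  (J1 effort already set via bond 3)
b1 |GY1  (GY GY1: same side as bond 0)
b2 |J2  (J2 flow already set via bond 1)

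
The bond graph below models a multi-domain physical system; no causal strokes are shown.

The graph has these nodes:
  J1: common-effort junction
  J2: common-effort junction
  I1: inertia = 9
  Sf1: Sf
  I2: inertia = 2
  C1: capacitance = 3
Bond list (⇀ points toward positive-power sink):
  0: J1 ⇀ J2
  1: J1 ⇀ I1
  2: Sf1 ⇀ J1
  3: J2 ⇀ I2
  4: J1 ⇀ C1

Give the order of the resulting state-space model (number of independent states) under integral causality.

b2 stroke→Sf1  (Sf1: flow source, stroke at near end)
b1 stroke→I1  (prefer integral on I1)
b3 stroke→I2  (I2: I, integral causality)
b0 stroke→J2  (J2: last free bond brings effort in)
b4 stroke→J1  (only one effort-in slot at J1)

3  (C1, I1, I2 all integral)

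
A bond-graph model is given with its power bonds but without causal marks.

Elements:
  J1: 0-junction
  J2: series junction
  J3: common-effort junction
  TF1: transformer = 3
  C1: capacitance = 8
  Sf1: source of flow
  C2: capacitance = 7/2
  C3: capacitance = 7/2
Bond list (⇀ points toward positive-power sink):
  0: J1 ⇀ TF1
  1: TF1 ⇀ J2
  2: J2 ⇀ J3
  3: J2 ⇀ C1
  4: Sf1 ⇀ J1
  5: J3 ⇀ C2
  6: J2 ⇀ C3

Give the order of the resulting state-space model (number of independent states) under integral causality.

bond 4 →Sf1  (source Sf1 imposes f)
bond 0 →J1  (J1 needs exactly one e-in)
bond 1 →TF1  (through TF1, causality passes straight; one stroke at TF1)
bond 2 →J2  (J2 flow already set via bond 1)
bond 3 →J2  (common-f at J2 fixed by 1)
bond 6 →J2  (1-jn J2 has f-setter on 1)
bond 5 →J3  (J3 needs exactly one e-in)

3  (C1, C2, C3 all integral)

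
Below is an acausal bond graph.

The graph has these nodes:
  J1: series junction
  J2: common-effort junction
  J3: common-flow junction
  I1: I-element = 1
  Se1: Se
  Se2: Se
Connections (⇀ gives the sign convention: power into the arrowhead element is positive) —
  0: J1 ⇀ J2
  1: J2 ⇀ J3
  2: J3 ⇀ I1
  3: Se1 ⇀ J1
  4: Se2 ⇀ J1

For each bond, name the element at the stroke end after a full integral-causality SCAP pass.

bond 0 stroke at J2
bond 1 stroke at J3
bond 2 stroke at I1
bond 3 stroke at J1
bond 4 stroke at J1

bond 3 stroke→J1  (Se1: effort source, stroke at far end)
bond 4 stroke→J1  (source Se2 imposes e)
bond 0 stroke→J2  (only one flow-in slot at J1)
bond 1 stroke→J3  (common-e at J2 fixed by 0)
bond 2 stroke→I1  (J3: last free bond brings flow in)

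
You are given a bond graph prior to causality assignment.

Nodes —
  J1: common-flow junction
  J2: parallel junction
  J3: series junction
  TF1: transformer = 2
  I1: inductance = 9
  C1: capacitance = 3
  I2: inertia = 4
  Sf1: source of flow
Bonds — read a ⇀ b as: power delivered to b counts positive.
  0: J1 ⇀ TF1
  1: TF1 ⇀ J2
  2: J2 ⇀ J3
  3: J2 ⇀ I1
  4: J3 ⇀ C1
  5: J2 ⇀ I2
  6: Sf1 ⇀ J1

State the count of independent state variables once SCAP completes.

3  (C1, I1, I2 all integral)

bond 6 →Sf1  (Sf1: flow source, stroke at near end)
bond 0 →J1  (J1 flow already set via bond 6)
bond 1 →TF1  (through TF1, causality passes straight; one stroke at TF1)
bond 3 →I1  (I1 integral (f out))
bond 4 →J3  (C1 outputs effort q/C1)
bond 2 →J2  (only one flow-in slot at J3)
bond 5 →I2  (common-e at J2 fixed by 2)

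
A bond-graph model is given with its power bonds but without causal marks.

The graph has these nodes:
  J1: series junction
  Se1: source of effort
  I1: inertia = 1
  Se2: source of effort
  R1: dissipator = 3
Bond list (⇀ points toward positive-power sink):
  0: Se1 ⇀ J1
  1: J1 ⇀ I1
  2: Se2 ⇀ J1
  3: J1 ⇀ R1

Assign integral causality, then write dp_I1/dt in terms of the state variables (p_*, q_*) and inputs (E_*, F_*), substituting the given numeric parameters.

β0 stroke→J1  (Se1 (Se) sets effort on bond)
β2 stroke→J1  (Se2 (Se) sets effort on bond)
β1 stroke→I1  (I1 outputs flow p/I1)
β3 stroke→J1  (J1 flow already set via bond 1)

dp_I1/dt = E_Se1 + E_Se2 - 3*p_I1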